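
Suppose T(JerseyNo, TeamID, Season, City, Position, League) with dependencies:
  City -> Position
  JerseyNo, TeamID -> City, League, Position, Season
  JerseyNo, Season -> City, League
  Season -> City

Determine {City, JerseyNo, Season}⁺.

{City, JerseyNo, League, Position, Season}

Start with {City, JerseyNo, Season}.
City -> Position applies; add {Position} → now {City, JerseyNo, Position, Season}.
JerseyNo, Season -> City, League applies; add {League} → now {City, JerseyNo, League, Position, Season}.
No further FD applies.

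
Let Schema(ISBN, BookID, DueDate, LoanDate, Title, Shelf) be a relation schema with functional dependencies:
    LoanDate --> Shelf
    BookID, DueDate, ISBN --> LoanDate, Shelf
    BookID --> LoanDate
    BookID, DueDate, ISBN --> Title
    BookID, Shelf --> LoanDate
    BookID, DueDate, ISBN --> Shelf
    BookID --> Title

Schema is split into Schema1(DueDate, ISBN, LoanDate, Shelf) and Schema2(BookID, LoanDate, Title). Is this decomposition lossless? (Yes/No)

No

Schema1 ∩ Schema2 = {LoanDate}; its closure under F is {LoanDate, Shelf}.
Schema1 ⊄ {LoanDate, Shelf} and Schema2 ⊄ {LoanDate, Shelf}, so the split is lossy.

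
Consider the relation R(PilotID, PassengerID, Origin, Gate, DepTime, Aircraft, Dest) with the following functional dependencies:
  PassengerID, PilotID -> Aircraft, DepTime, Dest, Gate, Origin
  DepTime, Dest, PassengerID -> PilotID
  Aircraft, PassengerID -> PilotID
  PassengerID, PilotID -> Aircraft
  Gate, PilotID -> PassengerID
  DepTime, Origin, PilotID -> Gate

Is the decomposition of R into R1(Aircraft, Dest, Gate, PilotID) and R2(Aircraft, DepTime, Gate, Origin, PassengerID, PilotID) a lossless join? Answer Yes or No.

Yes

Common attributes: {Aircraft, Gate, PilotID}; their closure is {Aircraft, DepTime, Dest, Gate, Origin, PassengerID, PilotID}.
Since R1 ⊆ {Aircraft, DepTime, Dest, Gate, Origin, PassengerID, PilotID}, the intersection is a superkey of R1; the decomposition is lossless.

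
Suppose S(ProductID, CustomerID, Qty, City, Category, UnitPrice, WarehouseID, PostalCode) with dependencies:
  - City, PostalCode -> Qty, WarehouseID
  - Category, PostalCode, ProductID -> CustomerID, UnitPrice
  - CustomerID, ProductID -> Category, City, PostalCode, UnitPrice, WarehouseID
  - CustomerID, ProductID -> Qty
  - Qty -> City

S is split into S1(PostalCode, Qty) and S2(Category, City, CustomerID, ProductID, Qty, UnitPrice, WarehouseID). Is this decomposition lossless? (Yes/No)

No

S1 ∩ S2 = {Qty}; its closure under F is {City, Qty}.
The closure covers neither S1 nor S2 entirely; the join is not lossless.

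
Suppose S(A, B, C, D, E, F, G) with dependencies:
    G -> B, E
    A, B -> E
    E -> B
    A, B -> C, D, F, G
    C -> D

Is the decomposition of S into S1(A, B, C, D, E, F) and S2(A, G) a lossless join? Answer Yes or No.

Common attributes: {A}; their closure is {A}.
Neither S1 nor S2 is contained in that closure, so the decomposition is lossy.

No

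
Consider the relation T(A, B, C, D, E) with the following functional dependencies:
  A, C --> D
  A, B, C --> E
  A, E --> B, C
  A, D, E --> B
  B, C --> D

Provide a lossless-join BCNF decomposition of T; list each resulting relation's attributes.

Candidate keys of the original relation: {A, B, C}, {A, E}.
{A, B, C, D, E}: {A, C} determines {A, C, D} here but is not a superkey — split on A, C --> D, giving {A, C, D} and {A, B, C, E}.
{A, C, D}: every determinant is a superkey — BCNF.
{A, B, C, E}: every determinant is a superkey — BCNF.

{A, B, C, E}; {A, C, D}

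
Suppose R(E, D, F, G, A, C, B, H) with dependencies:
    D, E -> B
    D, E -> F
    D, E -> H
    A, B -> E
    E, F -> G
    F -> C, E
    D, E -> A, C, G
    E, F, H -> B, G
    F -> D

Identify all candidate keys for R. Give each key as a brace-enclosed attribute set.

{A, B, D}, {D, E}, {F}

Closure of {F} is {A, B, C, D, E, F, G, H}, the whole schema; {F} is a candidate key.
Closure of {D, E} is {A, B, C, D, E, F, G, H}, the whole schema; {D, E} is a candidate key.
Closure of {A, B, D} is {A, B, C, D, E, F, G, H}, the whole schema; {A, B, D} is a candidate key.
Any other superkey properly contains one of these, so there are no further candidate keys.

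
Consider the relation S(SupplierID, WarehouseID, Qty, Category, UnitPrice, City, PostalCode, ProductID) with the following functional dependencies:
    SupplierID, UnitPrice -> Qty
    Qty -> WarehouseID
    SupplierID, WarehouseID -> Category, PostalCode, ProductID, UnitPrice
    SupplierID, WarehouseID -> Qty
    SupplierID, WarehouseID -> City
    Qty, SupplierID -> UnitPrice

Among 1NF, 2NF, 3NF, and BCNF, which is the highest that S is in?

Candidate keys: {Qty, SupplierID}, {SupplierID, UnitPrice}, {SupplierID, WarehouseID}. Prime attributes: {Qty, SupplierID, UnitPrice, WarehouseID}.
For Qty -> WarehouseID we have {Qty}⁺ = {Qty, WarehouseID}; {Qty} is not a superkey, so BCNF fails.
Its right-hand attributes {WarehouseID} are all prime, as are those of every other non-superkey FD — the relation is in 3NF.

3NF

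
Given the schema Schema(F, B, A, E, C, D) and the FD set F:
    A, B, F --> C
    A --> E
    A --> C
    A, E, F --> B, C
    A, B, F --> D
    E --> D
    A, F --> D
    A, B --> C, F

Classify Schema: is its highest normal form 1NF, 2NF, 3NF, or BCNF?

1NF

Candidate keys: {A, B}, {A, F}. Prime attributes: {A, B, F}.
A --> E: {A}⁺ = {A, C, D, E}, which is not all of the attributes, so the left side is not a superkey — BCNF is violated.
Because {E} is non-prime and the left side of A --> E is not a superkey, the relation is not in 3NF.
{A} is a proper subset of the key {A, B}, and {A}⁺ contains the non-prime attributes {C, D, E} — a partial dependency, so 2NF is violated.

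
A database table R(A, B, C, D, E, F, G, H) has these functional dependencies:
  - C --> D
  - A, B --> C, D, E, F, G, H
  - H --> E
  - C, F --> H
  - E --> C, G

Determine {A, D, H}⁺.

{A, C, D, E, G, H}

Start with {A, D, H}.
H --> E applies; add {E} → now {A, D, E, H}.
E --> C, G applies; add {C, G} → now {A, C, D, E, G, H}.
No further FD applies.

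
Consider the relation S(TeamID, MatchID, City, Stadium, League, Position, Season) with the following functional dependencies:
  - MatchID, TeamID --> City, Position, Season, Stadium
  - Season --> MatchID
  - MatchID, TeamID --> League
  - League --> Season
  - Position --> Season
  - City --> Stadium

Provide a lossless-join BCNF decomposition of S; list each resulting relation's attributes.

{City, League, Position, TeamID}; {City, Stadium}; {League, Season}; {MatchID, Season}

Candidate keys of the original relation: {League, TeamID}, {MatchID, TeamID}, {Position, TeamID}, {Season, TeamID}.
In {City, League, MatchID, Position, Season, Stadium, TeamID}, {Season} is not a superkey ({Season}⁺ restricted to this set is {MatchID, Season}), so split on Season --> MatchID into {MatchID, Season} and {City, League, Position, Season, Stadium, TeamID}.
{MatchID, Season}: every determinant is a superkey — BCNF.
In {City, League, Position, Season, Stadium, TeamID}, {League} is not a superkey ({League}⁺ restricted to this set is {League, Season}), so split on League --> Season into {League, Season} and {City, League, Position, Stadium, TeamID}.
{League, Season}: every determinant is a superkey — BCNF.
In {City, League, Position, Stadium, TeamID}, {City} is not a superkey ({City}⁺ restricted to this set is {City, Stadium}), so split on City --> Stadium into {City, Stadium} and {City, League, Position, TeamID}.
{City, Stadium}: every determinant is a superkey — BCNF.
{City, League, Position, TeamID}: every determinant is a superkey — BCNF.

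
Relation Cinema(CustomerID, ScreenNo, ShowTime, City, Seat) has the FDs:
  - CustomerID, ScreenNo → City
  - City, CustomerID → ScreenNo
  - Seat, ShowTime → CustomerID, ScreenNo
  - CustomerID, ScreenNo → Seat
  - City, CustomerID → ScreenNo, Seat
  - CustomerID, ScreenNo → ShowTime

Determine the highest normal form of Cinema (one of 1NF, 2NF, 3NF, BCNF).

BCNF

Candidate keys: {City, CustomerID}, {CustomerID, ScreenNo}, {Seat, ShowTime}. Prime attributes: {City, CustomerID, ScreenNo, Seat, ShowTime}.
The left-hand side of every FD is a superkey, so BCNF is satisfied.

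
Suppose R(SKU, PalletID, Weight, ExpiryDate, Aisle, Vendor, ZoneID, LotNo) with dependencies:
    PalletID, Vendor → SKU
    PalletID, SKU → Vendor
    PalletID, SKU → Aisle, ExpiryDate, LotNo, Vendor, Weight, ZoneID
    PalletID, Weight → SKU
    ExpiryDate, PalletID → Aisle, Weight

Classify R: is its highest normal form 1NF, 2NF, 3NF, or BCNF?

BCNF

Candidate keys: {ExpiryDate, PalletID}, {PalletID, SKU}, {PalletID, Vendor}, {PalletID, Weight}. Prime attributes: {ExpiryDate, PalletID, SKU, Vendor, Weight}.
Each dependency's left side is a superkey — BCNF holds.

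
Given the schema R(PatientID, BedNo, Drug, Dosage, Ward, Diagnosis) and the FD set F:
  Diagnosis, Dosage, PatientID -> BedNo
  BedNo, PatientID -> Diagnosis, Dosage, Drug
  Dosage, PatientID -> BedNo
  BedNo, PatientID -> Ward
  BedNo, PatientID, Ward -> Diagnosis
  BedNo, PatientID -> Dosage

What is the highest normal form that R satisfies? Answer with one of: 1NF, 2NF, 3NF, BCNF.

BCNF

Candidate keys: {BedNo, PatientID}, {Dosage, PatientID}. Prime attributes: {BedNo, Dosage, PatientID}.
Every FD has a superkey on the left, so the relation is in BCNF.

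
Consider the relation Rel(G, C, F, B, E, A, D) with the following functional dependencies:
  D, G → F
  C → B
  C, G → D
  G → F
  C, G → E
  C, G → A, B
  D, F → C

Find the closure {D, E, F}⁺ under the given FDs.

{B, C, D, E, F}

Start with {D, E, F}.
D, F → C applies; add {C} → now {C, D, E, F}.
C → B applies; add {B} → now {B, C, D, E, F}.
No further FD applies.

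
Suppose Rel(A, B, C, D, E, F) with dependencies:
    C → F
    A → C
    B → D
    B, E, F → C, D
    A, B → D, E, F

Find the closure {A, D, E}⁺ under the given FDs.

Start with {A, D, E}.
A → C applies; add {C} → now {A, C, D, E}.
C → F applies; add {F} → now {A, C, D, E, F}.
No further FD applies.

{A, C, D, E, F}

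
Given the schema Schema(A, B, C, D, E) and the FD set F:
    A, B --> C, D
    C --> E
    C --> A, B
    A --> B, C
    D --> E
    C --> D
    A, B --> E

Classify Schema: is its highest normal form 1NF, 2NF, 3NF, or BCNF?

Candidate keys: {A}, {C}. Prime attributes: {A, C}.
For D --> E we have {D}⁺ = {D, E}; {D} is not a superkey, so BCNF fails.
D --> E has non-prime {E} on the right and a non-superkey on the left, so 3NF fails.
All keys have size 1, which rules out partial dependencies — 2NF is satisfied.

2NF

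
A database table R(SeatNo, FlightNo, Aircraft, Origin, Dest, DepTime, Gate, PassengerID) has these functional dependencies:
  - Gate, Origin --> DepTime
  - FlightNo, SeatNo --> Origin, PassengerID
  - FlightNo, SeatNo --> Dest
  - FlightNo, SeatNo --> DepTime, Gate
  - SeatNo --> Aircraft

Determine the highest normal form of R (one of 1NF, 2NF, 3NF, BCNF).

1NF

Candidate key: {FlightNo, SeatNo}. Prime attributes: {FlightNo, SeatNo}.
Gate, Origin --> DepTime breaks BCNF: {Gate, Origin}⁺ = {DepTime, Gate, Origin}, so {Gate, Origin} is not a superkey.
Gate, Origin --> DepTime determines the non-prime attribute {DepTime} from a non-superkey — 3NF is violated.
{SeatNo} is a proper subset of the key {FlightNo, SeatNo}, and {SeatNo}⁺ contains the non-prime attribute {Aircraft} — a partial dependency, so 2NF is violated.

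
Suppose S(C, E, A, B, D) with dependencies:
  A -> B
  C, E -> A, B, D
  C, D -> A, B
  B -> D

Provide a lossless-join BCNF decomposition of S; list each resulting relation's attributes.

Candidate key of the original relation: {C, E}.
Within {A, B, C, D, E}: {A}⁺ ∩ {A, B, C, D, E} = {A, B, D}, not the whole set, so A -> B, D violates BCNF; decompose into {A, B, D} and {A, C, E}.
Within {A, B, D}: {B}⁺ ∩ {A, B, D} = {B, D}, not the whole set, so B -> D violates BCNF; decompose into {B, D} and {A, B}.
{B, D} has no BCNF violation.
{A, B} has no BCNF violation.
{A, C, E} has no BCNF violation.

{A, B}; {A, C, E}; {B, D}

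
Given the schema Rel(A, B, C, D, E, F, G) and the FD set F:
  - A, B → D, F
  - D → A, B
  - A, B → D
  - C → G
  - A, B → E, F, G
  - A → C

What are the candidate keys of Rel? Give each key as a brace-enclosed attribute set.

{D}⁺ = {A, B, C, D, E, F, G} — all of the relation — so {D} is a candidate key.
{A, B}⁺ = {A, B, C, D, E, F, G} — all of the relation — so {A, B} is a candidate key.
Any other superkey properly contains one of these, so there are no further candidate keys.

{A, B}, {D}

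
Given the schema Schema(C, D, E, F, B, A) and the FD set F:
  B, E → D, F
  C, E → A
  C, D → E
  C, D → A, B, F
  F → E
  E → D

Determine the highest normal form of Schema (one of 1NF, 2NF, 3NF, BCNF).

3NF

Candidate keys: {C, D}, {C, E}, {C, F}. Prime attributes: {C, D, E, F}.
B, E → D, F breaks BCNF: {B, E}⁺ = {B, D, E, F}, so {B, E} is not a superkey.
But every attribute on its right side ({D, F}) is prime, and the same holds for every other non-superkey FD, so 3NF still holds.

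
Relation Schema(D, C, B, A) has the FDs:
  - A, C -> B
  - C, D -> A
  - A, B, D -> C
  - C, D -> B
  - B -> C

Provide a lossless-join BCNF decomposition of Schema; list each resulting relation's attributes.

Candidate keys of the original relation: {B, D}, {C, D}.
{A, B, C, D}: {A, C} determines {A, B, C} here but is not a superkey — split on A, C -> B, giving {A, B, C} and {A, C, D}.
{A, B, C}: {B} determines {B, C} here but is not a superkey — split on B -> C, giving {B, C} and {A, B}.
{B, C}: every determinant is a superkey — BCNF.
{A, B}: every determinant is a superkey — BCNF.
{A, C, D}: every determinant is a superkey — BCNF.

{A, B}; {A, C, D}; {B, C}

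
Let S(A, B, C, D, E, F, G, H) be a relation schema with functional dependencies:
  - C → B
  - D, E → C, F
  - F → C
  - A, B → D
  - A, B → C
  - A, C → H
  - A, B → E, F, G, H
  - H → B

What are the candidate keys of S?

No FD produces {A}, so it must be in every candidate key.
{A, B} is a candidate key since {A, B}⁺ = {A, B, C, D, E, F, G, H} covers every attribute.
{A, C} is a candidate key since {A, C}⁺ = {A, B, C, D, E, F, G, H} covers every attribute.
{A, F} is a candidate key since {A, F}⁺ = {A, B, C, D, E, F, G, H} covers every attribute.
{A, H} is a candidate key since {A, H}⁺ = {A, B, C, D, E, F, G, H} covers every attribute.
{A, D, E} is a candidate key since {A, D, E}⁺ = {A, B, C, D, E, F, G, H} covers every attribute.
Any other superkey properly contains one of these, so there are no further candidate keys.

{A, B}, {A, C}, {A, D, E}, {A, F}, {A, H}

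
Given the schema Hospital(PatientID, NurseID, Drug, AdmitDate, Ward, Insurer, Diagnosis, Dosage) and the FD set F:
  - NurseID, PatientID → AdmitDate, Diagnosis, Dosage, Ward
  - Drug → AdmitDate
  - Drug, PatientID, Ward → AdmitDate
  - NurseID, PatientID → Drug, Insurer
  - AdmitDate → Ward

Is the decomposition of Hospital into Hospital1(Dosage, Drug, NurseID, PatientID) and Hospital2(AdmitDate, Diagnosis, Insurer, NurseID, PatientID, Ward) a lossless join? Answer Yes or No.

Hospital1 ∩ Hospital2 = {NurseID, PatientID}; its closure under F is {AdmitDate, Diagnosis, Dosage, Drug, Insurer, NurseID, PatientID, Ward}.
Hospital1 is contained in that closure, so Hospital1 ∩ Hospital2 → Hospital1 holds and the join is lossless.

Yes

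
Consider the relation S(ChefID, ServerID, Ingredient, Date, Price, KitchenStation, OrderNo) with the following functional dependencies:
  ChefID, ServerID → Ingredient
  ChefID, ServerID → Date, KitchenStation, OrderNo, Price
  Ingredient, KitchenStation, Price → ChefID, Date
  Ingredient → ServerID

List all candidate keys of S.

{ChefID, Ingredient}, {ChefID, ServerID}, {Ingredient, KitchenStation, Price}

Closure of {ChefID, Ingredient} is {ChefID, Date, Ingredient, KitchenStation, OrderNo, Price, ServerID}, the whole schema; {ChefID, Ingredient} is a candidate key.
Closure of {ChefID, ServerID} is {ChefID, Date, Ingredient, KitchenStation, OrderNo, Price, ServerID}, the whole schema; {ChefID, ServerID} is a candidate key.
Closure of {Ingredient, KitchenStation, Price} is {ChefID, Date, Ingredient, KitchenStation, OrderNo, Price, ServerID}, the whole schema; {Ingredient, KitchenStation, Price} is a candidate key.
Any other superkey properly contains one of these, so there are no further candidate keys.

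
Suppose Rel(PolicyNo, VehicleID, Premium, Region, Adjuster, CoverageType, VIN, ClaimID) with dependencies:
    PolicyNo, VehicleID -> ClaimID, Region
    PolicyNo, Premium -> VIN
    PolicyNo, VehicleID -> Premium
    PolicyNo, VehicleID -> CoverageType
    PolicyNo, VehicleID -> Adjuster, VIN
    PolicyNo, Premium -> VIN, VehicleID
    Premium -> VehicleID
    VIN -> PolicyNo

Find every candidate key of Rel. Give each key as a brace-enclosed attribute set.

{PolicyNo, Premium}, {PolicyNo, VehicleID}, {Premium, VIN}, {VIN, VehicleID}

Closure of {PolicyNo, Premium} is {Adjuster, ClaimID, CoverageType, PolicyNo, Premium, Region, VIN, VehicleID}, the whole schema; {PolicyNo, Premium} is a candidate key.
Closure of {PolicyNo, VehicleID} is {Adjuster, ClaimID, CoverageType, PolicyNo, Premium, Region, VIN, VehicleID}, the whole schema; {PolicyNo, VehicleID} is a candidate key.
Closure of {Premium, VIN} is {Adjuster, ClaimID, CoverageType, PolicyNo, Premium, Region, VIN, VehicleID}, the whole schema; {Premium, VIN} is a candidate key.
Closure of {VIN, VehicleID} is {Adjuster, ClaimID, CoverageType, PolicyNo, Premium, Region, VIN, VehicleID}, the whole schema; {VIN, VehicleID} is a candidate key.
These are minimal and exhaustive — every other superkey contains one of them.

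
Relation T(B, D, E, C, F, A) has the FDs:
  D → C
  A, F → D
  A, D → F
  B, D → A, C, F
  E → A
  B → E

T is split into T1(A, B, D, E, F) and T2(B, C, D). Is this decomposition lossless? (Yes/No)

Yes

T1 ∩ T2 = {B, D}; its closure under F is {A, B, C, D, E, F}.
Since T1 ⊆ {A, B, C, D, E, F}, the intersection is a superkey of T1; the decomposition is lossless.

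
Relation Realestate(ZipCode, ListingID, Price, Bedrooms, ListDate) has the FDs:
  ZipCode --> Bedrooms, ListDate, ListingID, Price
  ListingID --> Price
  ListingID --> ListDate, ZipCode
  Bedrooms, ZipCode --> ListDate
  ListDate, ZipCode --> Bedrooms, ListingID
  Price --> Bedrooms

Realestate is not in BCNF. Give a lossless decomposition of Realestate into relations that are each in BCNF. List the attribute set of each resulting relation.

{Bedrooms, Price}; {ListDate, ListingID, Price, ZipCode}

Candidate keys of the original relation: {ListingID}, {ZipCode}.
Within {Bedrooms, ListDate, ListingID, Price, ZipCode}: {Price}⁺ ∩ {Bedrooms, ListDate, ListingID, Price, ZipCode} = {Bedrooms, Price}, not the whole set, so Price --> Bedrooms violates BCNF; decompose into {Bedrooms, Price} and {ListDate, ListingID, Price, ZipCode}.
{Bedrooms, Price}: every determinant is a superkey — BCNF.
{ListDate, ListingID, Price, ZipCode}: every determinant is a superkey — BCNF.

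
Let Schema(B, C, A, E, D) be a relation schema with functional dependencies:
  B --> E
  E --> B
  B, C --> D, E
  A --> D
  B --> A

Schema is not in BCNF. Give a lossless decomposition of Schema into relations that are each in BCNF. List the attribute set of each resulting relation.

Candidate keys of the original relation: {B, C}, {C, E}.
In {A, B, C, D, E}, {B} is not a superkey ({B}⁺ restricted to this set is {A, B, D, E}), so split on B --> A, D, E into {A, B, D, E} and {B, C}.
In {A, B, D, E}, {A} is not a superkey ({A}⁺ restricted to this set is {A, D}), so split on A --> D into {A, D} and {A, B, E}.
{A, D} is in BCNF.
{A, B, E} is in BCNF.
{B, C} is in BCNF.

{A, B, E}; {A, D}; {B, C}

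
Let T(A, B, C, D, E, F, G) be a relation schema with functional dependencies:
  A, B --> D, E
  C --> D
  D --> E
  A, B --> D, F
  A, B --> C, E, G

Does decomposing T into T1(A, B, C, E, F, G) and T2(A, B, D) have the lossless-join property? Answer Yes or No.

Yes

T1 ∩ T2 = {A, B}; its closure under F is {A, B, C, D, E, F, G}.
T1 is contained in that closure, so T1 ∩ T2 --> T1 holds and the join is lossless.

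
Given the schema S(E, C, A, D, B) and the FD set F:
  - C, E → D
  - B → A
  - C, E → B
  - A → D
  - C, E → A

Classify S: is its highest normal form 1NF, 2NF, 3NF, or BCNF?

2NF

Candidate key: {C, E}. Prime attributes: {C, E}.
B → A: {B}⁺ = {A, B, D}, which is not all of the attributes, so the left side is not a superkey — BCNF is violated.
Because {A} is non-prime and the left side of B → A is not a superkey, the relation is not in 3NF.
Checking every proper subset of each key, none determines a non-prime attribute — 2NF is satisfied.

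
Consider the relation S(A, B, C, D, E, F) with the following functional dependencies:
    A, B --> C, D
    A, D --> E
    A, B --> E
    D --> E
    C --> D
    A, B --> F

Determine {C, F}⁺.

{C, D, E, F}

Start with {C, F}.
C --> D applies; add {D} → now {C, D, F}.
D --> E applies; add {E} → now {C, D, E, F}.
No further FD applies.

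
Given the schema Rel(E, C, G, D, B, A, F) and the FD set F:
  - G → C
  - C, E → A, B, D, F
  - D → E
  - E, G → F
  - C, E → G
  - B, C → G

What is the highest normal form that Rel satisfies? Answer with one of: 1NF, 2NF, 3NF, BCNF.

Candidate keys: {C, D}, {C, E}, {D, G}, {E, G}. Prime attributes: {C, D, E, G}.
G → C breaks BCNF: {G}⁺ = {C, G}, so {G} is not a superkey.
Its right-hand attributes {C} are all prime, as are those of every other non-superkey FD — the relation is in 3NF.

3NF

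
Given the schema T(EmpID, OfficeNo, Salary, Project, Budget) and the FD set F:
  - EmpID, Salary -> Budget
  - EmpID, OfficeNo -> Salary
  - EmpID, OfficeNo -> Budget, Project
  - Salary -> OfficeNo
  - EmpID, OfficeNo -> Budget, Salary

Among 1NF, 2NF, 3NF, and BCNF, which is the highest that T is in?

3NF

Candidate keys: {EmpID, OfficeNo}, {EmpID, Salary}. Prime attributes: {EmpID, OfficeNo, Salary}.
For Salary -> OfficeNo we have {Salary}⁺ = {OfficeNo, Salary}; {Salary} is not a superkey, so BCNF fails.
But every attribute on its right side ({OfficeNo}) is prime, and the same holds for every other non-superkey FD, so 3NF still holds.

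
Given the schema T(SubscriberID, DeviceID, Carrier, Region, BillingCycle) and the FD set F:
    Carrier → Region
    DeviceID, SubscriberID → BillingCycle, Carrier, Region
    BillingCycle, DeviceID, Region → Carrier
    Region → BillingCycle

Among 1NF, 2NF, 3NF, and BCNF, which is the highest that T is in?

2NF

Candidate key: {DeviceID, SubscriberID}. Prime attributes: {DeviceID, SubscriberID}.
Carrier → Region: {Carrier}⁺ = {BillingCycle, Carrier, Region}, which is not all of the attributes, so the left side is not a superkey — BCNF is violated.
Because {Region} is non-prime and the left side of Carrier → Region is not a superkey, the relation is not in 3NF.
No non-prime attribute depends on a proper subset of any candidate key, so 2NF holds.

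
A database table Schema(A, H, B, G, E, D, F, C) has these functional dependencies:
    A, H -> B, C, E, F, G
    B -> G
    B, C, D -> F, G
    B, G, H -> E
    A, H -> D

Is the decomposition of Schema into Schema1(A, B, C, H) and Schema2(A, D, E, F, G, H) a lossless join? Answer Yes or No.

Yes

Schema1 ∩ Schema2 = {A, H}; its closure under F is {A, B, C, D, E, F, G, H}.
Since Schema1 ⊆ {A, B, C, D, E, F, G, H}, the intersection is a superkey of Schema1; the decomposition is lossless.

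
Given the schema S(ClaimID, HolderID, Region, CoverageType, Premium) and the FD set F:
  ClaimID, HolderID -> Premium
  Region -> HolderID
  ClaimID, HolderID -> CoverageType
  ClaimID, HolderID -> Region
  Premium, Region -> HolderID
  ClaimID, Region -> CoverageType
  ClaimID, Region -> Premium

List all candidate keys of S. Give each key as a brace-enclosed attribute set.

{ClaimID} never appears on the right of any FD, so every key must include it.
{ClaimID, HolderID}⁺ = {ClaimID, CoverageType, HolderID, Premium, Region}, which is every attribute, so {ClaimID, HolderID} is a candidate key.
{ClaimID, Region}⁺ = {ClaimID, CoverageType, HolderID, Premium, Region}, which is every attribute, so {ClaimID, Region} is a candidate key.
Any other superkey properly contains one of these, so there are no further candidate keys.

{ClaimID, HolderID}, {ClaimID, Region}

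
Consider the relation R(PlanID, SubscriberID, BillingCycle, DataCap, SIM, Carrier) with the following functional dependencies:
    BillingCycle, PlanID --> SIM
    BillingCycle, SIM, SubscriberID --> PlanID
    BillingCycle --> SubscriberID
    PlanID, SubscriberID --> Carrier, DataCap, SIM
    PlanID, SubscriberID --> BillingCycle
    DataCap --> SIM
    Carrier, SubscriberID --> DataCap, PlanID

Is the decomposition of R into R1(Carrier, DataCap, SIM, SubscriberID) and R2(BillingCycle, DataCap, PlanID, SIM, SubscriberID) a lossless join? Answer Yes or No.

No

Common attributes: {DataCap, SIM, SubscriberID}; their closure is {DataCap, SIM, SubscriberID}.
The closure covers neither R1 nor R2 entirely; the join is not lossless.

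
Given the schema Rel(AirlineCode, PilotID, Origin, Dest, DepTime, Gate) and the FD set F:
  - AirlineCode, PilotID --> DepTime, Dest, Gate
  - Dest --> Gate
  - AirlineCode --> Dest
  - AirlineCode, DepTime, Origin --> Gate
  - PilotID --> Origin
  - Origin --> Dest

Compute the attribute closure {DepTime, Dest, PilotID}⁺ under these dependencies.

Start with {DepTime, Dest, PilotID}.
Dest --> Gate applies; add {Gate} → now {DepTime, Dest, Gate, PilotID}.
PilotID --> Origin applies; add {Origin} → now {DepTime, Dest, Gate, Origin, PilotID}.
No further FD applies.

{DepTime, Dest, Gate, Origin, PilotID}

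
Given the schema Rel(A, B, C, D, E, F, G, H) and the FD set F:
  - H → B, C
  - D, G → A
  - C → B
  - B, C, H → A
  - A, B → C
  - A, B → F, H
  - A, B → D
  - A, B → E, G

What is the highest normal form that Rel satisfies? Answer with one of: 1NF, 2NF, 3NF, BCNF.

Candidate keys: {A, B}, {A, C}, {B, D, G}, {C, D, G}, {H}. Prime attributes: {A, B, C, D, G, H}.
For D, G → A we have {D, G}⁺ = {A, D, G}; {D, G} is not a superkey, so BCNF fails.
Since {A} ⊆ prime attributes and every other non-superkey FD also has a prime right side, the schema is in 3NF.

3NF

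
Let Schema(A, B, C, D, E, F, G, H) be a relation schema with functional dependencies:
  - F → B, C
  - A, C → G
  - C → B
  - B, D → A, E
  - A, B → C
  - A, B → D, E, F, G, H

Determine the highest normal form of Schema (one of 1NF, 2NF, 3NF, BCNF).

Candidate keys: {A, B}, {A, C}, {A, F}, {B, D}, {C, D}, {D, F}. Prime attributes: {A, B, C, D, F}.
F → B, C: {F}⁺ = {B, C, F}, which is not all of the attributes, so the left side is not a superkey — BCNF is violated.
Since {B, C} ⊆ prime attributes and every other non-superkey FD also has a prime right side, the schema is in 3NF.

3NF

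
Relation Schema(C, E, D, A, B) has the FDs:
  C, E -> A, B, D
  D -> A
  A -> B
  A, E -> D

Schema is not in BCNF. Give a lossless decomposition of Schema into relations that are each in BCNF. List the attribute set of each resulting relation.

Candidate key of the original relation: {C, E}.
In {A, B, C, D, E}, {D} is not a superkey ({D}⁺ restricted to this set is {A, B, D}), so split on D -> A, B into {A, B, D} and {C, D, E}.
In {A, B, D}, {A} is not a superkey ({A}⁺ restricted to this set is {A, B}), so split on A -> B into {A, B} and {A, D}.
{A, B} is in BCNF.
{A, D} is in BCNF.
{C, D, E} is in BCNF.

{A, B}; {A, D}; {C, D, E}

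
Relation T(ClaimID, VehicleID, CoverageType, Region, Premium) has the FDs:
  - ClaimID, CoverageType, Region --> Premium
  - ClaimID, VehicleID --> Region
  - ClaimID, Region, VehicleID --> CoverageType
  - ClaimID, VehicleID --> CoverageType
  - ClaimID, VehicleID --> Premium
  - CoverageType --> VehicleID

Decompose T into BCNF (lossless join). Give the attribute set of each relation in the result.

Candidate keys of the original relation: {ClaimID, CoverageType}, {ClaimID, VehicleID}.
In {ClaimID, CoverageType, Premium, Region, VehicleID}, {CoverageType} is not a superkey ({CoverageType}⁺ restricted to this set is {CoverageType, VehicleID}), so split on CoverageType --> VehicleID into {CoverageType, VehicleID} and {ClaimID, CoverageType, Premium, Region}.
{CoverageType, VehicleID} has no BCNF violation.
{ClaimID, CoverageType, Premium, Region} has no BCNF violation.

{ClaimID, CoverageType, Premium, Region}; {CoverageType, VehicleID}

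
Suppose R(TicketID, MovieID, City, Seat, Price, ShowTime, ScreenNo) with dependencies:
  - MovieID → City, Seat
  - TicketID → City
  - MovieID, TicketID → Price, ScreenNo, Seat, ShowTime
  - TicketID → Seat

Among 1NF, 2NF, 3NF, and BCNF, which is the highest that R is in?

1NF

Candidate key: {MovieID, TicketID}. Prime attributes: {MovieID, TicketID}.
MovieID → City, Seat breaks BCNF: {MovieID}⁺ = {City, MovieID, Seat}, so {MovieID} is not a superkey.
MovieID → City, Seat determines the non-prime attributes {City, Seat} from a non-superkey — 3NF is violated.
{MovieID} is a proper subset of the key {MovieID, TicketID}, and {MovieID}⁺ contains the non-prime attributes {City, Seat} — a partial dependency, so 2NF is violated.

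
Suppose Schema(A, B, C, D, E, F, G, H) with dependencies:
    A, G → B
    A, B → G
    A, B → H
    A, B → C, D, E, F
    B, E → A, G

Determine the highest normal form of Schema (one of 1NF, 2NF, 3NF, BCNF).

BCNF

Candidate keys: {A, B}, {A, G}, {B, E}. Prime attributes: {A, B, E, G}.
The left-hand side of every FD is a superkey, so BCNF is satisfied.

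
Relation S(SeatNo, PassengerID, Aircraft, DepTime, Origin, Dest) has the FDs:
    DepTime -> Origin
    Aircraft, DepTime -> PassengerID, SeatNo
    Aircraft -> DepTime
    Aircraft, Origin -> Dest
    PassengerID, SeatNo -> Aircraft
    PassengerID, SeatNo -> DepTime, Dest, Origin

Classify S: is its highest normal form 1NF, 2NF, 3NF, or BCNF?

2NF

Candidate keys: {Aircraft}, {PassengerID, SeatNo}. Prime attributes: {Aircraft, PassengerID, SeatNo}.
For DepTime -> Origin we have {DepTime}⁺ = {DepTime, Origin}; {DepTime} is not a superkey, so BCNF fails.
Because {Origin} is non-prime and the left side of DepTime -> Origin is not a superkey, the relation is not in 3NF.
No proper subset of a key has a non-prime attribute in its closure, so there is no partial dependency; 2NF holds.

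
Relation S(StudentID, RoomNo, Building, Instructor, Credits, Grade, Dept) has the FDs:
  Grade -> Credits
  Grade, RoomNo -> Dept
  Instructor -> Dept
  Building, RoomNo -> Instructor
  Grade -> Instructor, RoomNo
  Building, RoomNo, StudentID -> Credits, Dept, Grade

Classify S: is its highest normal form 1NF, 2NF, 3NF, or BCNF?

Candidate keys: {Building, Grade, StudentID}, {Building, RoomNo, StudentID}. Prime attributes: {Building, Grade, RoomNo, StudentID}.
Grade -> Credits: {Grade}⁺ = {Credits, Dept, Grade, Instructor, RoomNo}, which is not all of the attributes, so the left side is not a superkey — BCNF is violated.
Grade -> Credits has non-prime {Credits} on the right and a non-superkey on the left, so 3NF fails.
Since {Grade} ⊂ {Building, Grade, StudentID} and {Grade}⁺ ⊇ {Credits, Dept, Instructor} with {Credits, Dept, Instructor} non-prime, there is a partial dependency; 2NF fails.

1NF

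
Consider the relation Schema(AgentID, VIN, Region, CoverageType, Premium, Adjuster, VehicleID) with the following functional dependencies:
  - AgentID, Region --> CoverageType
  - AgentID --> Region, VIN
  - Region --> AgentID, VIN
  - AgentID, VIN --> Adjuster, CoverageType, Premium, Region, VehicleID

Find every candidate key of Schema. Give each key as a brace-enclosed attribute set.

{AgentID} is a candidate key since {AgentID}⁺ = {Adjuster, AgentID, CoverageType, Premium, Region, VIN, VehicleID} covers every attribute.
{Region} is a candidate key since {Region}⁺ = {Adjuster, AgentID, CoverageType, Premium, Region, VIN, VehicleID} covers every attribute.
Any other superkey properly contains one of these, so there are no further candidate keys.

{AgentID}, {Region}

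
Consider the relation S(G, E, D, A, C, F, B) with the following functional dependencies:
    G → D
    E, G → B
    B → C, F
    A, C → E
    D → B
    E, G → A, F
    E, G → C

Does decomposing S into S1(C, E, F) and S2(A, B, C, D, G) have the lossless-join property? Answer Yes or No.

The shared attributes are {C} and {C}⁺ = {C}.
Neither S1 nor S2 is contained in that closure, so the decomposition is lossy.

No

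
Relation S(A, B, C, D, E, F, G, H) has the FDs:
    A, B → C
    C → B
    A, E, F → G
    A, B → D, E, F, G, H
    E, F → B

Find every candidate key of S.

Attributes never on any right-hand side: {A} — every candidate key must contain it.
{A, B}⁺ = {A, B, C, D, E, F, G, H} — all of the relation — so {A, B} is a candidate key.
{A, C}⁺ = {A, B, C, D, E, F, G, H} — all of the relation — so {A, C} is a candidate key.
{A, E, F}⁺ = {A, B, C, D, E, F, G, H} — all of the relation — so {A, E, F} is a candidate key.
No proper subset of any of these is a key, and no other minimal superkey exists.

{A, B}, {A, C}, {A, E, F}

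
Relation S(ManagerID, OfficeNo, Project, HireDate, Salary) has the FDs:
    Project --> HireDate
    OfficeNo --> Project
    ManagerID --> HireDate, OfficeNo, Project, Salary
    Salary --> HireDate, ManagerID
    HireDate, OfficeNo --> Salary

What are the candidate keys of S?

{ManagerID} is a candidate key since {ManagerID}⁺ = {HireDate, ManagerID, OfficeNo, Project, Salary} covers every attribute.
{OfficeNo} is a candidate key since {OfficeNo}⁺ = {HireDate, ManagerID, OfficeNo, Project, Salary} covers every attribute.
{Salary} is a candidate key since {Salary}⁺ = {HireDate, ManagerID, OfficeNo, Project, Salary} covers every attribute.
These are minimal and exhaustive — every other superkey contains one of them.

{ManagerID}, {OfficeNo}, {Salary}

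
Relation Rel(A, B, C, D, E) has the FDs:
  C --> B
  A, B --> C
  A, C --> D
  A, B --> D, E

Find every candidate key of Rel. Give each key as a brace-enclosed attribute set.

{A, B}, {A, C}

Attributes never on any right-hand side: {A} — every candidate key must contain it.
{A, B}⁺ = {A, B, C, D, E}, which is every attribute, so {A, B} is a candidate key.
{A, C}⁺ = {A, B, C, D, E}, which is every attribute, so {A, C} is a candidate key.
These are minimal and exhaustive — every other superkey contains one of them.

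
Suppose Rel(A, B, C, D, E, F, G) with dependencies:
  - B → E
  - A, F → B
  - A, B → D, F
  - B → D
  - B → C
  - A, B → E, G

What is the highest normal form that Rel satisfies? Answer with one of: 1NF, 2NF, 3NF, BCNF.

Candidate keys: {A, B}, {A, F}. Prime attributes: {A, B, F}.
For B → E we have {B}⁺ = {B, C, D, E}; {B} is not a superkey, so BCNF fails.
Because {E} is non-prime and the left side of B → E is not a superkey, the relation is not in 3NF.
The proper key subset {B} of {A, B} determines non-prime {C, D, E}, so the relation is not even in 2NF.

1NF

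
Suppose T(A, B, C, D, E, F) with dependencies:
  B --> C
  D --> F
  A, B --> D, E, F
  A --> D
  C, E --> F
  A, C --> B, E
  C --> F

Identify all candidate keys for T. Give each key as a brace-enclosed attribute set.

Attributes never on any right-hand side: {A} — every candidate key must contain it.
{A, B}⁺ = {A, B, C, D, E, F} — all of the relation — so {A, B} is a candidate key.
{A, C}⁺ = {A, B, C, D, E, F} — all of the relation — so {A, C} is a candidate key.
Any other superkey properly contains one of these, so there are no further candidate keys.

{A, B}, {A, C}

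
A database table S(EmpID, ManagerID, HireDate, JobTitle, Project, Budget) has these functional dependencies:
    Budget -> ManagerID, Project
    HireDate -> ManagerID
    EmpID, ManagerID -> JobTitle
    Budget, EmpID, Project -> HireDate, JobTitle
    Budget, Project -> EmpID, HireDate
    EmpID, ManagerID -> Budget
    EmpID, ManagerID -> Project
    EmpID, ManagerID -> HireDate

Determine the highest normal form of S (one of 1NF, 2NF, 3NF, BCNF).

3NF

Candidate keys: {Budget}, {EmpID, HireDate}, {EmpID, ManagerID}. Prime attributes: {Budget, EmpID, HireDate, ManagerID}.
HireDate -> ManagerID: {HireDate}⁺ = {HireDate, ManagerID}, which is not all of the attributes, so the left side is not a superkey — BCNF is violated.
Its right-hand attributes {ManagerID} are all prime, as are those of every other non-superkey FD — the relation is in 3NF.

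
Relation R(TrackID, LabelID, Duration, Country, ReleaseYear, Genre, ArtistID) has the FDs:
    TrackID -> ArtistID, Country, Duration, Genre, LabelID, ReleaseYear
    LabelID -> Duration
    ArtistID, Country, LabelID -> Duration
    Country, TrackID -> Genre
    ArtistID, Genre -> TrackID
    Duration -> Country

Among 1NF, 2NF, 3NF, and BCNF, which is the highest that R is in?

2NF

Candidate keys: {ArtistID, Genre}, {TrackID}. Prime attributes: {ArtistID, Genre, TrackID}.
LabelID -> Duration: {LabelID}⁺ = {Country, Duration, LabelID}, which is not all of the attributes, so the left side is not a superkey — BCNF is violated.
LabelID -> Duration determines the non-prime attribute {Duration} from a non-superkey — 3NF is violated.
No non-prime attribute depends on a proper subset of any candidate key, so 2NF holds.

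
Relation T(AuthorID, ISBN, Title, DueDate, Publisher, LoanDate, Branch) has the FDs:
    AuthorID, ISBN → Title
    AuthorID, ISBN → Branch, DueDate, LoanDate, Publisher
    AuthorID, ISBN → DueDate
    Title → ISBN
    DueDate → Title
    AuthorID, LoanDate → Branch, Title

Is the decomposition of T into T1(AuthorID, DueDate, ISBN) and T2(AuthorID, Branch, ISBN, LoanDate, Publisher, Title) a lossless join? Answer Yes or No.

T1 ∩ T2 = {AuthorID, ISBN}; its closure under F is {AuthorID, Branch, DueDate, ISBN, LoanDate, Publisher, Title}.
T1 is contained in that closure, so T1 ∩ T2 → T1 holds and the join is lossless.

Yes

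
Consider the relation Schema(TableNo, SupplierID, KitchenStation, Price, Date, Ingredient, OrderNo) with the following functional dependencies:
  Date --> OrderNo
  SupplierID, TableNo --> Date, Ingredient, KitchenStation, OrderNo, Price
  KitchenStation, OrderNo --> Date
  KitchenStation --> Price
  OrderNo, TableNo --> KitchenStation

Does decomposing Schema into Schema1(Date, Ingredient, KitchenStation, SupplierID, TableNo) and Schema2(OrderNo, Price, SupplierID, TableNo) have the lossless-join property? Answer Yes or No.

Schema1 ∩ Schema2 = {SupplierID, TableNo}; its closure under F is {Date, Ingredient, KitchenStation, OrderNo, Price, SupplierID, TableNo}.
Since Schema1 ⊆ {Date, Ingredient, KitchenStation, OrderNo, Price, SupplierID, TableNo}, the intersection is a superkey of Schema1; the decomposition is lossless.

Yes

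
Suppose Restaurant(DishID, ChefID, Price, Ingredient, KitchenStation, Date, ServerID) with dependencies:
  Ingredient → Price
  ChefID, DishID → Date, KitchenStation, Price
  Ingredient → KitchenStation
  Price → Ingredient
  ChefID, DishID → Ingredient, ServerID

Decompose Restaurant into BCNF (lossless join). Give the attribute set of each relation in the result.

{ChefID, Date, DishID, Ingredient, ServerID}; {Ingredient, KitchenStation, Price}

Candidate key of the original relation: {ChefID, DishID}.
In {ChefID, Date, DishID, Ingredient, KitchenStation, Price, ServerID}, {Ingredient} is not a superkey ({Ingredient}⁺ restricted to this set is {Ingredient, KitchenStation, Price}), so split on Ingredient → KitchenStation, Price into {Ingredient, KitchenStation, Price} and {ChefID, Date, DishID, Ingredient, ServerID}.
{Ingredient, KitchenStation, Price} has no BCNF violation.
{ChefID, Date, DishID, Ingredient, ServerID} has no BCNF violation.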